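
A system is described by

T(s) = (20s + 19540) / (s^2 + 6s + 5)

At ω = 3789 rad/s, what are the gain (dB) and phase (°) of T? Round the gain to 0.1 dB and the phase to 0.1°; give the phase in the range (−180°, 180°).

Substitute s = j3789:
Numerator: 20(j3789) + 19540 = 19540 + j75780
Denominator: (j3789)^2 + 6(j3789) + 5 = -14356516 + j22734
|N| = √(19540² + 75780²) ≈ 78259, ∠N ≈ 75.54°
|D| = √(14356516² + 22734²) ≈ 1.4357e+07, ∠D ≈ 179.91°
|T| = 78259 / 1.4357e+07 ≈ 0.0054509
Gain = 20 log₁₀(0.0054509) ≈ -45.27 dB
∠T = 75.54° − 179.91° = -104.37°

-45.3 dB, -104.4°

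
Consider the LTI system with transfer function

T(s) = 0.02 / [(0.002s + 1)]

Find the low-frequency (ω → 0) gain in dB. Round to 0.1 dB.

T(0) = 0.02 · 1 / 1 = 0.02
20 log₁₀(0.02) ≈ -33.98 dB

-34.0 dB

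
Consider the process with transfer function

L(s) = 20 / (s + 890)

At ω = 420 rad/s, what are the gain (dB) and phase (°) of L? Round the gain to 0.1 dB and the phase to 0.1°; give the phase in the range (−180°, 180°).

Substitute s = j420:
Numerator: 20 = 20 + j0
Denominator: (j420) + 890 = 890 + j420
|N| = √(20² + 0²) ≈ 20, ∠N ≈ 0.00°
|D| = √(890² + 420²) ≈ 984.12, ∠D ≈ 25.26°
|L| = 20 / 984.12 ≈ 0.020323
Gain = 20 log₁₀(0.020323) ≈ -33.84 dB
∠L = 0.00° − 25.26° = -25.26°

-33.8 dB, -25.3°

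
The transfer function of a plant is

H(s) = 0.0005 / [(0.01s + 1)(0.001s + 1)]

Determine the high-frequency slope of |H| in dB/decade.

-40 dB/decade

Each pole contributes −20 dB/decade at high frequency; each zero contributes +20 dB/decade.
Net: 0 zero(s) − 2 pole(s) → -40 dB/decade.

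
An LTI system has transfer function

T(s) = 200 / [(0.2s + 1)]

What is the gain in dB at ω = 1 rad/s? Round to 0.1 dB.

At ω = 1 rad/s:
pole (1 + j1·0.2) = 1 + j0.2 → |·| ≈ 1.0198, ∠ ≈ 11.31°
|T| = 200 · 1 / (1.0198) ≈ 196.12
Gain = 20 log₁₀(196.12) ≈ 45.85 dB

45.9 dB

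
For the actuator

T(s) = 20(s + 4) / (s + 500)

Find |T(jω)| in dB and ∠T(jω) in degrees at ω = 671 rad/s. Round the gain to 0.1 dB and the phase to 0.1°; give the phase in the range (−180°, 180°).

24.1 dB, 36.4°

At s = jω = j671:
zero (s+4): 4 + j671 → |·| = √(4²+671²) = √450257 ≈ 671.01, ∠ = arctan(671/4) ≈ 89.66°
pole (s+500): 500 + j671 → |·| = √(500²+671²) = √700241 ≈ 836.8, ∠ = arctan(671/500) ≈ 53.31°
|T| = 20 · 671.01 / 836.8 ≈ 16.038
Gain = 20 log₁₀(16.038) ≈ 24.10 dB
∠T = 89.66° − 53.31° = 36.35°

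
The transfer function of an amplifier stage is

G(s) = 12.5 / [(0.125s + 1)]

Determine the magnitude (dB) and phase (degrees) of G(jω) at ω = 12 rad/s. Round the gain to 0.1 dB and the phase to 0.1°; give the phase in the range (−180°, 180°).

16.8 dB, -56.3°

At ω = 12 rad/s:
pole (1 + j12·0.125) = 1 + j1.5 → |·| ≈ 1.8028, ∠ ≈ 56.31°
|G| = 12.5 · 1 / (1.8028) ≈ 6.9337
Gain = 20 log₁₀(6.9337) ≈ 16.82 dB
∠G = (0°) − (56.31°) = -56.31°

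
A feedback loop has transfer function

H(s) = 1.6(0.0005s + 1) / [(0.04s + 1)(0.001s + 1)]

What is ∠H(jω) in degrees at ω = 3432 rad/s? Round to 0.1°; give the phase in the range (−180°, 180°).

-103.6°

At ω = 3432 rad/s:
zero (1 + j3432·0.0005) = 1 + j1.716 → |·| ≈ 1.9861, ∠ ≈ 59.77°
pole (1 + j3432·0.04) = 1 + j137.28 → |·| ≈ 137.28, ∠ ≈ 89.58°
pole (1 + j3432·0.001) = 1 + j3.432 → |·| ≈ 3.5747, ∠ ≈ 73.76°
∠H = (59.77°) − (89.58° + 73.76°) = -103.57°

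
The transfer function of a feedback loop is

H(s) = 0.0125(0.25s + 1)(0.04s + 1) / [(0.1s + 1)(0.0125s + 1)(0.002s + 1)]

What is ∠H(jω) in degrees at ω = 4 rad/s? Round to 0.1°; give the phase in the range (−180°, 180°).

At ω = 4 rad/s:
zero (1 + j4·0.25) = 1 + j1 → |·| ≈ 1.4142, ∠ ≈ 45.00°
zero (1 + j4·0.04) = 1 + j0.16 → |·| ≈ 1.0127, ∠ ≈ 9.09°
pole (1 + j4·0.1) = 1 + j0.4 → |·| ≈ 1.077, ∠ ≈ 21.80°
pole (1 + j4·0.0125) = 1 + j0.05 → |·| ≈ 1.0012, ∠ ≈ 2.86°
pole (1 + j4·0.002) = 1 + j0.008 → |·| ≈ 1, ∠ ≈ 0.46°
∠H = (45.00° + 9.09°) − (21.80° + 2.86° + 0.46°) = 28.97°

29.0°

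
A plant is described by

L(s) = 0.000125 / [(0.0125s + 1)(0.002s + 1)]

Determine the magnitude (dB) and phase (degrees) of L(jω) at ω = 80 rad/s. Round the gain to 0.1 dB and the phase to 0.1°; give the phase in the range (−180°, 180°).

-81.2 dB, -54.1°

At ω = 80 rad/s:
pole (1 + j80·0.0125) = 1 + j1 → |·| ≈ 1.4142, ∠ ≈ 45.00°
pole (1 + j80·0.002) = 1 + j0.16 → |·| ≈ 1.0127, ∠ ≈ 9.09°
|L| = 0.000125 · 1 / (1.4142 · 1.0127) ≈ 8.7281e-05
Gain = 20 log₁₀(8.7281e-05) ≈ -81.18 dB
∠L = (0°) − (45.00° + 9.09°) = -54.09°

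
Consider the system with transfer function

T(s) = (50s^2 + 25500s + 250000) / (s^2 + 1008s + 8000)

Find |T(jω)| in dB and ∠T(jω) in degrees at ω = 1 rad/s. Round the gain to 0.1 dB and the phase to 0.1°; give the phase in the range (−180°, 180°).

29.9 dB, -1.4°

Substitute s = j1:
Numerator: 50(j1)^2 + 25500(j1) + 250000 = 249950 + j25500
Denominator: (j1)^2 + 1008(j1) + 8000 = 7999 + j1008
|N| = √(249950² + 25500²) ≈ 2.5125e+05, ∠N ≈ 5.83°
|D| = √(7999² + 1008²) ≈ 8062.3, ∠D ≈ 7.18°
|T| = 2.5125e+05 / 8062.3 ≈ 31.164
Gain = 20 log₁₀(31.164) ≈ 29.87 dB
∠T = 5.83° − 7.18° = -1.35°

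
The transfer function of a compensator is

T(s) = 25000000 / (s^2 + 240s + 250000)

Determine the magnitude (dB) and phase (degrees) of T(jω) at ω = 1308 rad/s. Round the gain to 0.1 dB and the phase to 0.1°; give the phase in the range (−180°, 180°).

24.5 dB, -167.9°

At s = jω = j1308:
quadratic: (j1308)² + 240·j1308 + 250000 = -1460864 + j313920 → |·| ≈ 1.4942e+06, ∠ ≈ 167.87°
|T| = 25000000 / 1.4942e+06 ≈ 16.731
Gain = 20 log₁₀(16.731) ≈ 24.47 dB
∠T = 0.00° − 167.87° = -167.87°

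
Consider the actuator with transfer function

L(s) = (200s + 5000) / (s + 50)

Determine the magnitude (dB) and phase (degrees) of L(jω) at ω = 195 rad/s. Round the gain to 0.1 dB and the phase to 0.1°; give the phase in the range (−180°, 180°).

Substitute s = j195:
Numerator: 200(j195) + 5000 = 5000 + j39000
Denominator: (j195) + 50 = 50 + j195
|N| = √(5000² + 39000²) ≈ 39319, ∠N ≈ 82.69°
|D| = √(50² + 195²) ≈ 201.31, ∠D ≈ 75.62°
|L| = 39319 / 201.31 ≈ 195.32
Gain = 20 log₁₀(195.32) ≈ 45.81 dB
∠L = 82.69° − 75.62° = 7.07°

45.8 dB, 7.1°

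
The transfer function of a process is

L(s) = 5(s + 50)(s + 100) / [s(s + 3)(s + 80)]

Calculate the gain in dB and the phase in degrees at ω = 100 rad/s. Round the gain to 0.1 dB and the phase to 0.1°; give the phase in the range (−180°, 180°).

At s = jω = j100:
zero (s+50): 50 + j100 → |·| = √(50²+100²) = √12500 ≈ 111.8, ∠ = arctan(100/50) ≈ 63.43°
zero (s+100): 100 + j100 → |·| = √(100²+100²) = √20000 ≈ 141.42, ∠ = arctan(100/100) ≈ 45.00°
pole (s+3): 3 + j100 → |·| = √(3²+100²) = √10009 ≈ 100.04, ∠ = arctan(100/3) ≈ 88.28°
pole (s+80): 80 + j100 → |·| = √(80²+100²) = √16400 ≈ 128.06, ∠ = arctan(100/80) ≈ 51.34°
pole at origin: |s| = 100, ∠ = 90.00° (in denominator)
|L| = 5 · 15811 / 1.2811e+06 ≈ 0.061709
Gain = 20 log₁₀(0.061709) ≈ -24.19 dB
∠L = 108.43° − 229.62° = -121.19°

-24.2 dB, -121.2°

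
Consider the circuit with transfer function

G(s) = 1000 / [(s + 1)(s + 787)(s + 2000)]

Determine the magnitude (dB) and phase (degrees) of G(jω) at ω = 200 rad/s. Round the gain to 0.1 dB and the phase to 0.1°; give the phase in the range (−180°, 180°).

At s = jω = j200:
pole (s+1): 1 + j200 → |·| = √(1²+200²) = √40001 ≈ 200, ∠ = arctan(200/1) ≈ 89.71°
pole (s+787): 787 + j200 → |·| = √(787²+200²) = √659369 ≈ 812.02, ∠ = arctan(200/787) ≈ 14.26°
pole (s+2000): 2000 + j200 → |·| = √(2000²+200²) = √4040000 ≈ 2010, ∠ = arctan(200/2000) ≈ 5.71°
|G| = 1000 / 3.2643e+08 ≈ 3.0634e-06
Gain = 20 log₁₀(3.0634e-06) ≈ -110.28 dB
∠G = 0.00° − 109.68° = -109.68°

-110.3 dB, -109.7°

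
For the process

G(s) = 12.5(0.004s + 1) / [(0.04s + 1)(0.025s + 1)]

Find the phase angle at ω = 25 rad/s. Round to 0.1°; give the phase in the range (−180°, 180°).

-71.3°

At ω = 25 rad/s:
zero (1 + j25·0.004) = 1 + j0.1 → |·| ≈ 1.005, ∠ ≈ 5.71°
pole (1 + j25·0.04) = 1 + j1 → |·| ≈ 1.4142, ∠ ≈ 45.00°
pole (1 + j25·0.025) = 1 + j0.625 → |·| ≈ 1.1792, ∠ ≈ 32.01°
∠G = (5.71°) − (45.00° + 32.01°) = -71.30°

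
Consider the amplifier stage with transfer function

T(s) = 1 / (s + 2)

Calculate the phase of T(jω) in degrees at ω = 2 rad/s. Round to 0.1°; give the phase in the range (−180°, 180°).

At s = jω = j2:
pole (s+2): 2 + j2 → |·| = √(2²+2²) = √8 ≈ 2.8284, ∠ = arctan(2/2) ≈ 45.00°
∠T = 0.00° − 45.00° = -45.00°

-45.0°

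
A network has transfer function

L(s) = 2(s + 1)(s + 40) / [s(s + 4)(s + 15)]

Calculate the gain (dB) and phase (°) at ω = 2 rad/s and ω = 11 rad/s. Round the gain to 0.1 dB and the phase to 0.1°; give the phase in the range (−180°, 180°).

At s = jω = j2:
zero (s+1): 1 + j2 → |·| = √(1²+2²) = √5 ≈ 2.2361, ∠ = arctan(2/1) ≈ 63.43°
zero (s+40): 40 + j2 → |·| = √(40²+2²) = √1604 ≈ 40.05, ∠ = arctan(2/40) ≈ 2.86°
pole (s+4): 4 + j2 → |·| = √(4²+2²) = √20 ≈ 4.4721, ∠ = arctan(2/4) ≈ 26.57°
pole (s+15): 15 + j2 → |·| = √(15²+2²) = √229 ≈ 15.133, ∠ = arctan(2/15) ≈ 7.59°
pole at origin: |s| = 2, ∠ = 90.00° (in denominator)
|L| = 2 · 89.556 / 135.35 ≈ 1.3233
Gain = 20 log₁₀(1.3233) ≈ 2.43 dB
∠L = 66.29° − 124.16° = -57.87°

At s = jω = j11:
zero (s+1): 1 + j11 → |·| = √(1²+11²) = √122 ≈ 11.045, ∠ = arctan(11/1) ≈ 84.81°
zero (s+40): 40 + j11 → |·| = √(40²+11²) = √1721 ≈ 41.485, ∠ = arctan(11/40) ≈ 15.38°
pole (s+4): 4 + j11 → |·| = √(4²+11²) = √137 ≈ 11.705, ∠ = arctan(11/4) ≈ 70.02°
pole (s+15): 15 + j11 → |·| = √(15²+11²) = √346 ≈ 18.601, ∠ = arctan(11/15) ≈ 36.25°
pole at origin: |s| = 11, ∠ = 90.00° (in denominator)
|L| = 2 · 458.2 / 2395 ≈ 0.38263
Gain = 20 log₁₀(0.38263) ≈ -8.34 dB
∠L = 100.19° − 196.27° = -96.08°

ω = 2: 2.4 dB, -57.9°; ω = 11: -8.3 dB, -96.1°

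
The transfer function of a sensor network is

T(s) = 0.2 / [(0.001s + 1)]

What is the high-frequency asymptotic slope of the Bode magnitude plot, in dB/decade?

-20 dB/decade

Each pole contributes −20 dB/decade at high frequency; each zero contributes +20 dB/decade.
Net: 0 zero(s) − 1 pole(s) → -20 dB/decade.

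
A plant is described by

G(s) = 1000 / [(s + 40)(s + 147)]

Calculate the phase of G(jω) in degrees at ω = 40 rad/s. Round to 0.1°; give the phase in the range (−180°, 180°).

At s = jω = j40:
pole (s+40): 40 + j40 → |·| = √(40²+40²) = √3200 ≈ 56.569, ∠ = arctan(40/40) ≈ 45.00°
pole (s+147): 147 + j40 → |·| = √(147²+40²) = √23209 ≈ 152.35, ∠ = arctan(40/147) ≈ 15.22°
∠G = 0.00° − 60.22° = -60.22°

-60.2°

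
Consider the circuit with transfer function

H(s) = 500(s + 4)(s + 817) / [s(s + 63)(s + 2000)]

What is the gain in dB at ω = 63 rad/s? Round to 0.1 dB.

At s = jω = j63:
zero (s+4): 4 + j63 → |·| = √(4²+63²) = √3985 ≈ 63.127, ∠ = arctan(63/4) ≈ 86.37°
zero (s+817): 817 + j63 → |·| = √(817²+63²) = √671458 ≈ 819.43, ∠ = arctan(63/817) ≈ 4.41°
pole (s+63): 63 + j63 → |·| = √(63²+63²) = √7938 ≈ 89.095, ∠ = arctan(63/63) ≈ 45.00°
pole (s+2000): 2000 + j63 → |·| = √(2000²+63²) = √4003969 ≈ 2001, ∠ = arctan(63/2000) ≈ 1.80°
pole at origin: |s| = 63, ∠ = 90.00° (in denominator)
|H| = 500 · 51728 / 1.1232e+07 ≈ 2.3027
Gain = 20 log₁₀(2.3027) ≈ 7.24 dB

7.2 dB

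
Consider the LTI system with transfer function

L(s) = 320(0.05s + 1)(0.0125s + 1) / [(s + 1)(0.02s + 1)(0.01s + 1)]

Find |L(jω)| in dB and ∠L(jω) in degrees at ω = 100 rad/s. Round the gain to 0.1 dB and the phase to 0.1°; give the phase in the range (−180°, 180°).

At ω = 100 rad/s:
zero (1 + j100·0.05) = 1 + j5 → |·| ≈ 5.099, ∠ ≈ 78.69°
zero (1 + j100·0.0125) = 1 + j1.25 → |·| ≈ 1.6008, ∠ ≈ 51.34°
pole (1 + j100·1) = 1 + j100 → |·| ≈ 100, ∠ ≈ 89.43°
pole (1 + j100·0.02) = 1 + j2 → |·| ≈ 2.2361, ∠ ≈ 63.43°
pole (1 + j100·0.01) = 1 + j1 → |·| ≈ 1.4142, ∠ ≈ 45.00°
|L| = 320 · 5.099 · 1.6008 / (100 · 2.2361 · 1.4142) ≈ 8.2598
Gain = 20 log₁₀(8.2598) ≈ 18.34 dB
∠L = (78.69° + 51.34°) − (89.43° + 63.43° + 45.00°) = -67.83°

18.3 dB, -67.8°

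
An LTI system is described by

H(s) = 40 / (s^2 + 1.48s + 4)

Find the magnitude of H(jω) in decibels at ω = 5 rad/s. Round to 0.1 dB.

At s = jω = j5:
quadratic: (j5)² + 1.48·j5 + 4 = -21 + j7.4 → |·| ≈ 22.266, ∠ ≈ 160.59°
|H| = 40 / 22.266 ≈ 1.7965
Gain = 20 log₁₀(1.7965) ≈ 5.09 dB

5.1 dB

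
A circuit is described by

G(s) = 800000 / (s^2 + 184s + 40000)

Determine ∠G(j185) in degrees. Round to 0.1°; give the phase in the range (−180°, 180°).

At s = jω = j185:
quadratic: (j185)² + 184·j185 + 40000 = 5775 + j34040 → |·| ≈ 34526, ∠ ≈ 80.37°
∠G = 0.00° − 80.37° = -80.37°

-80.4°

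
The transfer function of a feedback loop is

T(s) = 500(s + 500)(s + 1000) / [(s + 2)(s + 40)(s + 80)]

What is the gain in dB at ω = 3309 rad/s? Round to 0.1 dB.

At s = jω = j3309:
zero (s+500): 500 + j3309 → |·| = √(500²+3309²) = √11199481 ≈ 3346.6, ∠ = arctan(3309/500) ≈ 81.41°
zero (s+1000): 1000 + j3309 → |·| = √(1000²+3309²) = √11949481 ≈ 3456.8, ∠ = arctan(3309/1000) ≈ 73.18°
pole (s+2): 2 + j3309 → |·| = √(2²+3309²) = √10949485 ≈ 3309, ∠ = arctan(3309/2) ≈ 89.97°
pole (s+40): 40 + j3309 → |·| = √(40²+3309²) = √10951081 ≈ 3309.2, ∠ = arctan(3309/40) ≈ 89.31°
pole (s+80): 80 + j3309 → |·| = √(80²+3309²) = √10955881 ≈ 3310, ∠ = arctan(3309/80) ≈ 88.62°
|T| = 500 · 1.1569e+07 / 3.6245e+10 ≈ 0.15959
Gain = 20 log₁₀(0.15959) ≈ -15.94 dB

-15.9 dB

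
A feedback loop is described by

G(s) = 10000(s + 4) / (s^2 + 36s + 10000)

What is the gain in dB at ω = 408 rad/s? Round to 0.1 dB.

At s = jω = j408:
zero (s+4): 4 + j408 → |·| = √(4²+408²) = √166480 ≈ 408.02, ∠ = arctan(408/4) ≈ 89.44°
quadratic: (j408)² + 36·j408 + 10000 = -156464 + j14688 → |·| ≈ 1.5715e+05, ∠ ≈ 174.64°
|G| = 10000 · 408.02 / 1.5715e+05 ≈ 25.964
Gain = 20 log₁₀(25.964) ≈ 28.29 dB

28.3 dB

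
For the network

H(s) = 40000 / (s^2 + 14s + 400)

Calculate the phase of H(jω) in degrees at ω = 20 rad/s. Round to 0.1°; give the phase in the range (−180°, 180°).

-90.0°

At s = jω = j20:
quadratic: (j20)² + 14·j20 + 400 = 0 + j280 → |·| ≈ 280, ∠ ≈ 90.00°
∠H = 0.00° − 90.00° = -90.00°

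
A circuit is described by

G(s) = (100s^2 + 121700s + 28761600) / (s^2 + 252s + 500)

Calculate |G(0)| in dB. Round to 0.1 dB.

95.2 dB

G(0) = 28761600 / 500 ≈ 57523
20 log₁₀(57523) ≈ 95.20 dB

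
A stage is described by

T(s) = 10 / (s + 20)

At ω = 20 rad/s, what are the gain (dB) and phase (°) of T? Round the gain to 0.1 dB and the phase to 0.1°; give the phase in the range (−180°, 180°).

-9.0 dB, -45.0°

Substitute s = j20:
Numerator: 10 = 10 + j0
Denominator: (j20) + 20 = 20 + j20
|N| = √(10² + 0²) ≈ 10, ∠N ≈ 0.00°
|D| = √(20² + 20²) ≈ 28.284, ∠D ≈ 45.00°
|T| = 10 / 28.284 ≈ 0.35356
Gain = 20 log₁₀(0.35356) ≈ -9.03 dB
∠T = 0.00° − 45.00° = -45.00°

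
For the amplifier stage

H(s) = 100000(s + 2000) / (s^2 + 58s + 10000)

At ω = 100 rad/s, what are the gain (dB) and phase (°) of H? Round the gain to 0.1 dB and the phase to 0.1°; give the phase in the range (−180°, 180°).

At s = jω = j100:
zero (s+2000): 2000 + j100 → |·| = √(2000²+100²) = √4010000 ≈ 2002.5, ∠ = arctan(100/2000) ≈ 2.86°
quadratic: (j100)² + 58·j100 + 10000 = 0 + j5800 → |·| ≈ 5800, ∠ ≈ 90.00°
|H| = 100000 · 2002.5 / 5800 ≈ 34526
Gain = 20 log₁₀(34526) ≈ 90.76 dB
∠H = 2.86° − 90.00° = -87.14°

90.8 dB, -87.1°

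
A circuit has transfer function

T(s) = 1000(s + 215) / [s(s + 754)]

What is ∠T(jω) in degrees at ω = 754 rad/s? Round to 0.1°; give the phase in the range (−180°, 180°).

At s = jω = j754:
zero (s+215): 215 + j754 → |·| = √(215²+754²) = √614741 ≈ 784.05, ∠ = arctan(754/215) ≈ 74.08°
pole (s+754): 754 + j754 → |·| = √(754²+754²) = √1137032 ≈ 1066.3, ∠ = arctan(754/754) ≈ 45.00°
pole at origin: |s| = 754, ∠ = 90.00° (in denominator)
∠T = 74.08° − 135.00° = -60.92°

-60.9°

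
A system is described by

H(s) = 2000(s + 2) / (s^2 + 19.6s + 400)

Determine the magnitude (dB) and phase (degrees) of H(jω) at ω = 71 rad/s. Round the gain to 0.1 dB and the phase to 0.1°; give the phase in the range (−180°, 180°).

29.3 dB, -74.9°

At s = jω = j71:
zero (s+2): 2 + j71 → |·| = √(2²+71²) = √5045 ≈ 71.028, ∠ = arctan(71/2) ≈ 88.39°
quadratic: (j71)² + 19.6·j71 + 400 = -4641 + j1391.6 → |·| ≈ 4845.1, ∠ ≈ 163.31°
|H| = 2000 · 71.028 / 4845.1 ≈ 29.32
Gain = 20 log₁₀(29.32) ≈ 29.34 dB
∠H = 88.39° − 163.31° = -74.92°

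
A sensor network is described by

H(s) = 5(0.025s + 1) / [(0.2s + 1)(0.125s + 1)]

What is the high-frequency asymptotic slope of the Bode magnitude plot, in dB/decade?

Each pole contributes −20 dB/decade at high frequency; each zero contributes +20 dB/decade.
Net: 1 zero(s) − 2 pole(s) → -20 dB/decade.

-20 dB/decade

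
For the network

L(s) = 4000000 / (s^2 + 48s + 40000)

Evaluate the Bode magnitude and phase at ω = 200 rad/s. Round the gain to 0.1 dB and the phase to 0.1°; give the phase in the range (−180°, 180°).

At s = jω = j200:
quadratic: (j200)² + 48·j200 + 40000 = 0 + j9600 → |·| ≈ 9600, ∠ ≈ 90.00°
|L| = 4000000 / 9600 ≈ 416.67
Gain = 20 log₁₀(416.67) ≈ 52.40 dB
∠L = 0.00° − 90.00° = -90.00°

52.4 dB, -90.0°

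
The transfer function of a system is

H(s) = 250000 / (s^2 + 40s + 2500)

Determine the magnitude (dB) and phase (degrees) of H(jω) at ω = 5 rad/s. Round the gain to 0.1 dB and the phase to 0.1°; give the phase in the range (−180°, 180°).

At s = jω = j5:
quadratic: (j5)² + 40·j5 + 2500 = 2475 + j200 → |·| ≈ 2483.1, ∠ ≈ 4.62°
|H| = 250000 / 2483.1 ≈ 100.68
Gain = 20 log₁₀(100.68) ≈ 40.06 dB
∠H = 0.00° − 4.62° = -4.62°

40.1 dB, -4.6°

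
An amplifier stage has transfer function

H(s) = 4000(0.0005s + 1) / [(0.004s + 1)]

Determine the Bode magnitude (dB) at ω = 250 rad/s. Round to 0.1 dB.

At ω = 250 rad/s:
zero (1 + j250·0.0005) = 1 + j0.125 → |·| ≈ 1.0078, ∠ ≈ 7.13°
pole (1 + j250·0.004) = 1 + j1 → |·| ≈ 1.4142, ∠ ≈ 45.00°
|H| = 4000 · 1.0078 / (1.4142) ≈ 2850.5
Gain = 20 log₁₀(2850.5) ≈ 69.10 dB

69.1 dB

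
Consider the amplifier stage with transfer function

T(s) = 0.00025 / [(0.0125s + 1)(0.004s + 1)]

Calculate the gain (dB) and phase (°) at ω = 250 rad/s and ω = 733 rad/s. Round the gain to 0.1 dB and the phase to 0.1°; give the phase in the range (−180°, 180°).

At ω = 250 rad/s:
pole (1 + j250·0.0125) = 1 + j3.125 → |·| ≈ 3.2811, ∠ ≈ 72.26°
pole (1 + j250·0.004) = 1 + j1 → |·| ≈ 1.4142, ∠ ≈ 45.00°
|T| = 0.00025 · 1 / (3.2811 · 1.4142) ≈ 5.3878e-05
Gain = 20 log₁₀(5.3878e-05) ≈ -85.37 dB
∠T = (0°) − (72.26° + 45.00°) = -117.26°

At ω = 733 rad/s:
pole (1 + j733·0.0125) = 1 + j9.1625 → |·| ≈ 9.2169, ∠ ≈ 83.77°
pole (1 + j733·0.004) = 1 + j2.932 → |·| ≈ 3.0978, ∠ ≈ 71.17°
|T| = 0.00025 · 1 / (9.2169 · 3.0978) ≈ 8.7559e-06
Gain = 20 log₁₀(8.7559e-06) ≈ -101.15 dB
∠T = (0°) − (83.77° + 71.17°) = -154.94°

ω = 250: -85.4 dB, -117.3°; ω = 733: -101.2 dB, -154.9°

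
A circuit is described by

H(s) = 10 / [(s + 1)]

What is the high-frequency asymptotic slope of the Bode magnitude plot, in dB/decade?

-20 dB/decade

Each pole contributes −20 dB/decade at high frequency; each zero contributes +20 dB/decade.
Net: 0 zero(s) − 1 pole(s) → -20 dB/decade.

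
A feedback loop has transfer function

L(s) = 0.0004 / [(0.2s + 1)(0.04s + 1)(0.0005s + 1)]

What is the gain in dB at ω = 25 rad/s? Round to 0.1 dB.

-85.1 dB

At ω = 25 rad/s:
pole (1 + j25·0.2) = 1 + j5 → |·| ≈ 5.099, ∠ ≈ 78.69°
pole (1 + j25·0.04) = 1 + j1 → |·| ≈ 1.4142, ∠ ≈ 45.00°
pole (1 + j25·0.0005) = 1 + j0.0125 → |·| ≈ 1.0001, ∠ ≈ 0.72°
|L| = 0.0004 · 1 / (5.099 · 1.4142 · 1.0001) ≈ 5.5465e-05
Gain = 20 log₁₀(5.5465e-05) ≈ -85.12 dB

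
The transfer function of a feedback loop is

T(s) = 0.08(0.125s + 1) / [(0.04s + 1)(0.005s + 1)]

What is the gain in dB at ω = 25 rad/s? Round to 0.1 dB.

At ω = 25 rad/s:
zero (1 + j25·0.125) = 1 + j3.125 → |·| ≈ 3.2811, ∠ ≈ 72.26°
pole (1 + j25·0.04) = 1 + j1 → |·| ≈ 1.4142, ∠ ≈ 45.00°
pole (1 + j25·0.005) = 1 + j0.125 → |·| ≈ 1.0078, ∠ ≈ 7.13°
|T| = 0.08 · 3.2811 / (1.4142 · 1.0078) ≈ 0.18417
Gain = 20 log₁₀(0.18417) ≈ -14.70 dB

-14.7 dB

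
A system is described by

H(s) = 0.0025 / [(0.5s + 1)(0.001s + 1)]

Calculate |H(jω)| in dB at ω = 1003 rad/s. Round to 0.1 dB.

At ω = 1003 rad/s:
pole (1 + j1003·0.5) = 1 + j501.5 → |·| ≈ 501.5, ∠ ≈ 89.89°
pole (1 + j1003·0.001) = 1 + j1.003 → |·| ≈ 1.4163, ∠ ≈ 45.09°
|H| = 0.0025 · 1 / (501.5 · 1.4163) ≈ 3.5198e-06
Gain = 20 log₁₀(3.5198e-06) ≈ -109.07 dB

-109.1 dB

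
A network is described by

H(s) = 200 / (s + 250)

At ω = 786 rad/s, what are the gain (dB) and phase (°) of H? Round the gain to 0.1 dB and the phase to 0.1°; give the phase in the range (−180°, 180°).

-12.3 dB, -72.4°

At s = jω = j786:
pole (s+250): 250 + j786 → |·| = √(250²+786²) = √680296 ≈ 824.8, ∠ = arctan(786/250) ≈ 72.36°
|H| = 200 / 824.8 ≈ 0.24248
Gain = 20 log₁₀(0.24248) ≈ -12.31 dB
∠H = 0.00° − 72.36° = -72.36°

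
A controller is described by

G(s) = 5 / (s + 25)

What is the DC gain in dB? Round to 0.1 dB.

-14.0 dB

G(0) = 5 / (25) = 0.2
20 log₁₀(0.2) ≈ -13.98 dB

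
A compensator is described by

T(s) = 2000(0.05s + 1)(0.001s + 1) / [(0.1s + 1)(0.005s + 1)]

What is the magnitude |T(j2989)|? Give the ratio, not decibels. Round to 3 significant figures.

At ω = 2989 rad/s:
zero (1 + j2989·0.05) = 1 + j149.45 → |·| ≈ 149.45, ∠ ≈ 89.62°
zero (1 + j2989·0.001) = 1 + j2.989 → |·| ≈ 3.1518, ∠ ≈ 71.50°
pole (1 + j2989·0.1) = 1 + j298.9 → |·| ≈ 298.9, ∠ ≈ 89.81°
pole (1 + j2989·0.005) = 1 + j14.945 → |·| ≈ 14.978, ∠ ≈ 86.17°
|T| = 2000 · 149.45 · 3.1518 / (298.9 · 14.978) ≈ 210.43

210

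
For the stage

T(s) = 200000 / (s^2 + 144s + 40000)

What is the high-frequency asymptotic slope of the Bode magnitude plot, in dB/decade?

-40 dB/decade

Each pole contributes −20 dB/decade at high frequency; each zero contributes +20 dB/decade.
Net: 0 zero(s) − 2 pole(s) → -40 dB/decade.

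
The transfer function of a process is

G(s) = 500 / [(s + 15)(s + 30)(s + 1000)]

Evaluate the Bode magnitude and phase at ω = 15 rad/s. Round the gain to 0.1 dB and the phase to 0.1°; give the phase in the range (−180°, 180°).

At s = jω = j15:
pole (s+15): 15 + j15 → |·| = √(15²+15²) = √450 ≈ 21.213, ∠ = arctan(15/15) ≈ 45.00°
pole (s+30): 30 + j15 → |·| = √(30²+15²) = √1125 ≈ 33.541, ∠ = arctan(15/30) ≈ 26.57°
pole (s+1000): 1000 + j15 → |·| = √(1000²+15²) = √1000225 ≈ 1000.1, ∠ = arctan(15/1000) ≈ 0.86°
|G| = 500 / 7.1158e+05 ≈ 0.00070266
Gain = 20 log₁₀(0.00070266) ≈ -63.07 dB
∠G = 0.00° − 72.43° = -72.43°

-63.1 dB, -72.4°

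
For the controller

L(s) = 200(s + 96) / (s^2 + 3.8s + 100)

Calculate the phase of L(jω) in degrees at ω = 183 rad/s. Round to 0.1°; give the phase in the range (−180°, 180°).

At s = jω = j183:
zero (s+96): 96 + j183 → |·| = √(96²+183²) = √42705 ≈ 206.65, ∠ = arctan(183/96) ≈ 62.32°
quadratic: (j183)² + 3.8·j183 + 100 = -33389 + j695.4 → |·| ≈ 33396, ∠ ≈ 178.81°
∠L = 62.32° − 178.81° = -116.49°

-116.5°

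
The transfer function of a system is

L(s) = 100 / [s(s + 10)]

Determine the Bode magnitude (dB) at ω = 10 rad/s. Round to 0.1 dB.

At s = jω = j10:
pole (s+10): 10 + j10 → |·| = √(10²+10²) = √200 ≈ 14.142, ∠ = arctan(10/10) ≈ 45.00°
pole at origin: |s| = 10, ∠ = 90.00° (in denominator)
|L| = 100 / 141.42 ≈ 0.70711
Gain = 20 log₁₀(0.70711) ≈ -3.01 dB

-3.0 dB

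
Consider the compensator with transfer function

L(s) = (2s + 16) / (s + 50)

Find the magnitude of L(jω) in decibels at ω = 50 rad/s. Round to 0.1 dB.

3.1 dB

Substitute s = j50:
Numerator: 2(j50) + 16 = 16 + j100
Denominator: (j50) + 50 = 50 + j50
|N| = √(16² + 100²) ≈ 101.27, ∠N ≈ 80.91°
|D| = √(50² + 50²) ≈ 70.711, ∠D ≈ 45.00°
|L| = 101.27 / 70.711 ≈ 1.4322
Gain = 20 log₁₀(1.4322) ≈ 3.12 dB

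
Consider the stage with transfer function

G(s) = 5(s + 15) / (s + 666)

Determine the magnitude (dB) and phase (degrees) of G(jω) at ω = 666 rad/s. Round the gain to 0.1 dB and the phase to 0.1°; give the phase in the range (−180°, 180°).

At s = jω = j666:
zero (s+15): 15 + j666 → |·| = √(15²+666²) = √443781 ≈ 666.17, ∠ = arctan(666/15) ≈ 88.71°
pole (s+666): 666 + j666 → |·| = √(666²+666²) = √887112 ≈ 941.87, ∠ = arctan(666/666) ≈ 45.00°
|G| = 5 · 666.17 / 941.87 ≈ 3.5364
Gain = 20 log₁₀(3.5364) ≈ 10.97 dB
∠G = 88.71° − 45.00° = 43.71°

11.0 dB, 43.7°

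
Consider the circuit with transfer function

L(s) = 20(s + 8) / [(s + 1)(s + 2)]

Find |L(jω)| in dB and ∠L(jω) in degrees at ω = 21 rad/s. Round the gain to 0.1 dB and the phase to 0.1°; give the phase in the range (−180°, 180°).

At s = jω = j21:
zero (s+8): 8 + j21 → |·| = √(8²+21²) = √505 ≈ 22.472, ∠ = arctan(21/8) ≈ 69.15°
pole (s+1): 1 + j21 → |·| = √(1²+21²) = √442 ≈ 21.024, ∠ = arctan(21/1) ≈ 87.27°
pole (s+2): 2 + j21 → |·| = √(2²+21²) = √445 ≈ 21.095, ∠ = arctan(21/2) ≈ 84.56°
|L| = 20 · 22.472 / 443.5 ≈ 1.0134
Gain = 20 log₁₀(1.0134) ≈ 0.12 dB
∠L = 69.15° − 171.83° = -102.68°

0.1 dB, -102.7°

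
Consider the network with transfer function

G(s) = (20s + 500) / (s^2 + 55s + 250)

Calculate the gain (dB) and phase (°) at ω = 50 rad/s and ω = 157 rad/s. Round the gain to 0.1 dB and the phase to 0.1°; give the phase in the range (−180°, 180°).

ω = 50: -10.0 dB, -65.9°; ω = 157: -18.2 dB, -79.6°

Substitute s = j50:
Numerator: 20(j50) + 500 = 500 + j1000
Denominator: (j50)^2 + 55(j50) + 250 = -2250 + j2750
|N| = √(500² + 1000²) ≈ 1118, ∠N ≈ 63.43°
|D| = √(2250² + 2750²) ≈ 3553.2, ∠D ≈ 129.29°
|G| = 1118 / 3553.2 ≈ 0.31465
Gain = 20 log₁₀(0.31465) ≈ -10.04 dB
∠G = 63.43° − 129.29° = -65.86°

Substitute s = j157:
Numerator: 20(j157) + 500 = 500 + j3140
Denominator: (j157)^2 + 55(j157) + 250 = -24399 + j8635
|N| = √(500² + 3140²) ≈ 3179.6, ∠N ≈ 80.95°
|D| = √(24399² + 8635²) ≈ 25882, ∠D ≈ 160.51°
|G| = 3179.6 / 25882 ≈ 0.12285
Gain = 20 log₁₀(0.12285) ≈ -18.21 dB
∠G = 80.95° − 160.51° = -79.56°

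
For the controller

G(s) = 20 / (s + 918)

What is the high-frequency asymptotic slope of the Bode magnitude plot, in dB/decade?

-20 dB/decade

Each pole contributes −20 dB/decade at high frequency; each zero contributes +20 dB/decade.
Net: 0 zero(s) − 1 pole(s) → -20 dB/decade.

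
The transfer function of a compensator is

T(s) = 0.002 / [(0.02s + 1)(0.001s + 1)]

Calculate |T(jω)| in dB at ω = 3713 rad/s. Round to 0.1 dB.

-103.1 dB

At ω = 3713 rad/s:
pole (1 + j3713·0.02) = 1 + j74.26 → |·| ≈ 74.267, ∠ ≈ 89.23°
pole (1 + j3713·0.001) = 1 + j3.713 → |·| ≈ 3.8453, ∠ ≈ 74.93°
|T| = 0.002 · 1 / (74.267 · 3.8453) ≈ 7.0033e-06
Gain = 20 log₁₀(7.0033e-06) ≈ -103.09 dB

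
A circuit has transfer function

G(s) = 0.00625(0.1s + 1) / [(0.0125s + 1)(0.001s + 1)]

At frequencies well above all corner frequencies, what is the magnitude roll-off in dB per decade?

-20 dB/decade

Each pole contributes −20 dB/decade at high frequency; each zero contributes +20 dB/decade.
Net: 1 zero(s) − 2 pole(s) → -20 dB/decade.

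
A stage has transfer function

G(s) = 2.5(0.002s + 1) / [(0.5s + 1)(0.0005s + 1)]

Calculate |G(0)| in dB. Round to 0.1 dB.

8.0 dB

G(0) = 2.5 · 1 / 1 = 2.5
20 log₁₀(2.5) ≈ 7.96 dB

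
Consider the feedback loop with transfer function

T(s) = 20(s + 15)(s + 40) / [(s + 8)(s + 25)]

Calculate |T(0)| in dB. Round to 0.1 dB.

35.6 dB

T(0) = 20·15·40 / (8·25) = 60
20 log₁₀(60) ≈ 35.56 dB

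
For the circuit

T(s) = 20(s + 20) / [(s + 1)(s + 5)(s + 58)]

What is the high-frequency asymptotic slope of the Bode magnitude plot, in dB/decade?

-40 dB/decade

Each pole contributes −20 dB/decade at high frequency; each zero contributes +20 dB/decade.
Net: 1 zero(s) − 3 pole(s) → -40 dB/decade.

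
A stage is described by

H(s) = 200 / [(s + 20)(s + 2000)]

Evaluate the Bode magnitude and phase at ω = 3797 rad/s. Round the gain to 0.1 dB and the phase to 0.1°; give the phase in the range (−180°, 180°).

-98.2 dB, -151.9°

At s = jω = j3797:
pole (s+20): 20 + j3797 → |·| = √(20²+3797²) = √14417609 ≈ 3797.1, ∠ = arctan(3797/20) ≈ 89.70°
pole (s+2000): 2000 + j3797 → |·| = √(2000²+3797²) = √18417209 ≈ 4291.5, ∠ = arctan(3797/2000) ≈ 62.22°
|H| = 200 / 1.6295e+07 ≈ 1.2274e-05
Gain = 20 log₁₀(1.2274e-05) ≈ -98.22 dB
∠H = 0.00° − 151.92° = -151.92°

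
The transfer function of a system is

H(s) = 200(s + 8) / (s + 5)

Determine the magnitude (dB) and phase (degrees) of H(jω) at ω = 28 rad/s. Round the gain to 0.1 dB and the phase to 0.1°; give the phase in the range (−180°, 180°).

46.2 dB, -5.8°

At s = jω = j28:
zero (s+8): 8 + j28 → |·| = √(8²+28²) = √848 ≈ 29.12, ∠ = arctan(28/8) ≈ 74.05°
pole (s+5): 5 + j28 → |·| = √(5²+28²) = √809 ≈ 28.443, ∠ = arctan(28/5) ≈ 79.88°
|H| = 200 · 29.12 / 28.443 ≈ 204.76
Gain = 20 log₁₀(204.76) ≈ 46.22 dB
∠H = 74.05° − 79.88° = -5.83°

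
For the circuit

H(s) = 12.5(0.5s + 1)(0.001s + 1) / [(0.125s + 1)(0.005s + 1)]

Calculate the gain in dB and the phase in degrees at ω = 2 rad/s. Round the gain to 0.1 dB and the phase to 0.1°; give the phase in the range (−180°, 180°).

24.7 dB, 30.5°

At ω = 2 rad/s:
zero (1 + j2·0.5) = 1 + j1 → |·| ≈ 1.4142, ∠ ≈ 45.00°
zero (1 + j2·0.001) = 1 + j0.002 → |·| ≈ 1, ∠ ≈ 0.11°
pole (1 + j2·0.125) = 1 + j0.25 → |·| ≈ 1.0308, ∠ ≈ 14.04°
pole (1 + j2·0.005) = 1 + j0.01 → |·| ≈ 1, ∠ ≈ 0.57°
|H| = 12.5 · 1.4142 · 1 / (1.0308 · 1) ≈ 17.149
Gain = 20 log₁₀(17.149) ≈ 24.68 dB
∠H = (45.00° + 0.11°) − (14.04° + 0.57°) = 30.50°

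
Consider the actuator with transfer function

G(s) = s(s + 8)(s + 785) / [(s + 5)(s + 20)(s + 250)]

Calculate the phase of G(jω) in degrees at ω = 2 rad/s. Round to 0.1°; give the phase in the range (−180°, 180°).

76.2°

At s = jω = j2:
zero (s+8): 8 + j2 → |·| = √(8²+2²) = √68 ≈ 8.2462, ∠ = arctan(2/8) ≈ 14.04°
zero (s+785): 785 + j2 → |·| = √(785²+2²) = √616229 ≈ 785, ∠ = arctan(2/785) ≈ 0.15°
zero at origin: s = j2 → |·| = 2, ∠ = 90.00°
pole (s+5): 5 + j2 → |·| = √(5²+2²) = √29 ≈ 5.3852, ∠ = arctan(2/5) ≈ 21.80°
pole (s+20): 20 + j2 → |·| = √(20²+2²) = √404 ≈ 20.1, ∠ = arctan(2/20) ≈ 5.71°
pole (s+250): 250 + j2 → |·| = √(250²+2²) = √62504 ≈ 250.01, ∠ = arctan(2/250) ≈ 0.46°
∠G = 104.19° − 27.97° = 76.22°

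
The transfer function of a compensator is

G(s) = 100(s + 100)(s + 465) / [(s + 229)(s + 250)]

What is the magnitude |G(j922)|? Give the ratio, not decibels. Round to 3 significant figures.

106

At s = jω = j922:
zero (s+100): 100 + j922 → |·| = √(100²+922²) = √860084 ≈ 927.41, ∠ = arctan(922/100) ≈ 83.81°
zero (s+465): 465 + j922 → |·| = √(465²+922²) = √1066309 ≈ 1032.6, ∠ = arctan(922/465) ≈ 63.24°
pole (s+229): 229 + j922 → |·| = √(229²+922²) = √902525 ≈ 950.01, ∠ = arctan(922/229) ≈ 76.05°
pole (s+250): 250 + j922 → |·| = √(250²+922²) = √912584 ≈ 955.29, ∠ = arctan(922/250) ≈ 74.83°
|G| = 100 · 9.5764e+05 / 9.0754e+05 ≈ 105.52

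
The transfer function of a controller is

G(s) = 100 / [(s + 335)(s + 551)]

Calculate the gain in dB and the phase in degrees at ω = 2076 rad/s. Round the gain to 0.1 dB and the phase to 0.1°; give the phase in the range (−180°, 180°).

-93.1 dB, -156.0°

At s = jω = j2076:
pole (s+335): 335 + j2076 → |·| = √(335²+2076²) = √4422001 ≈ 2102.9, ∠ = arctan(2076/335) ≈ 80.83°
pole (s+551): 551 + j2076 → |·| = √(551²+2076²) = √4613377 ≈ 2147.9, ∠ = arctan(2076/551) ≈ 75.14°
|G| = 100 / 4.5168e+06 ≈ 2.214e-05
Gain = 20 log₁₀(2.214e-05) ≈ -93.10 dB
∠G = 0.00° − 155.97° = -155.97°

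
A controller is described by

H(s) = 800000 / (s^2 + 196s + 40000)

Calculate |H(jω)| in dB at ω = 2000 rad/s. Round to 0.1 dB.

-13.9 dB

At s = jω = j2000:
quadratic: (j2000)² + 196·j2000 + 40000 = -3960000 + j392000 → |·| ≈ 3.9794e+06, ∠ ≈ 174.35°
|H| = 800000 / 3.9794e+06 ≈ 0.20104
Gain = 20 log₁₀(0.20104) ≈ -13.93 dB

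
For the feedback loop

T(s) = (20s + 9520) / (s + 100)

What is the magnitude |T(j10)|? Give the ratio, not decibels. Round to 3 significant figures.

94.7

Substitute s = j10:
Numerator: 20(j10) + 9520 = 9520 + j200
Denominator: (j10) + 100 = 100 + j10
|N| = √(9520² + 200²) ≈ 9522.1, ∠N ≈ 1.20°
|D| = √(100² + 10²) ≈ 100.5, ∠D ≈ 5.71°
|T| = 9522.1 / 100.5 ≈ 94.747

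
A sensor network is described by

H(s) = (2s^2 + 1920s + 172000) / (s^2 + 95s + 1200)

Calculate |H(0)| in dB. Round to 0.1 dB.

43.1 dB

H(0) = 172000 / 1200 ≈ 143.33
20 log₁₀(143.33) ≈ 43.13 dB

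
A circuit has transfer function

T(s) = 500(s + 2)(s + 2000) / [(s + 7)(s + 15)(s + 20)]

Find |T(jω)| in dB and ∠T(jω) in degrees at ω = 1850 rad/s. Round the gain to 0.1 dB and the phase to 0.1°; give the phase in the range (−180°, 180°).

-8.0 dB, -136.0°

At s = jω = j1850:
zero (s+2): 2 + j1850 → |·| = √(2²+1850²) = √3422504 ≈ 1850, ∠ = arctan(1850/2) ≈ 89.94°
zero (s+2000): 2000 + j1850 → |·| = √(2000²+1850²) = √7422500 ≈ 2724.4, ∠ = arctan(1850/2000) ≈ 42.77°
pole (s+7): 7 + j1850 → |·| = √(7²+1850²) = √3422549 ≈ 1850, ∠ = arctan(1850/7) ≈ 89.78°
pole (s+15): 15 + j1850 → |·| = √(15²+1850²) = √3422725 ≈ 1850.1, ∠ = arctan(1850/15) ≈ 89.54°
pole (s+20): 20 + j1850 → |·| = √(20²+1850²) = √3422900 ≈ 1850.1, ∠ = arctan(1850/20) ≈ 89.38°
|T| = 500 · 5.0401e+06 / 6.3323e+09 ≈ 0.39797
Gain = 20 log₁₀(0.39797) ≈ -8.00 dB
∠T = 132.71° − 268.70° = -135.99°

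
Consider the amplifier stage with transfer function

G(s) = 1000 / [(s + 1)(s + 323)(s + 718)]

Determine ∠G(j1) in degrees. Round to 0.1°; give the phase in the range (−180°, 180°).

-45.3°

At s = jω = j1:
pole (s+1): 1 + j1 → |·| = √(1²+1²) = √2 ≈ 1.4142, ∠ = arctan(1/1) ≈ 45.00°
pole (s+323): 323 + j1 → |·| = √(323²+1²) = √104330 ≈ 323, ∠ = arctan(1/323) ≈ 0.18°
pole (s+718): 718 + j1 → |·| = √(718²+1²) = √515525 ≈ 718, ∠ = arctan(1/718) ≈ 0.08°
∠G = 0.00° − 45.26° = -45.26°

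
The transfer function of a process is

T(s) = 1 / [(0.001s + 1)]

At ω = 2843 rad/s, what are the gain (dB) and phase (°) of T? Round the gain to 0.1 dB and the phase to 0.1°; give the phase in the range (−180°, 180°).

-9.6 dB, -70.6°

At ω = 2843 rad/s:
pole (1 + j2843·0.001) = 1 + j2.843 → |·| ≈ 3.0137, ∠ ≈ 70.62°
|T| = 1 · 1 / (3.0137) ≈ 0.33182
Gain = 20 log₁₀(0.33182) ≈ -9.58 dB
∠T = (0°) − (70.62°) = -70.62°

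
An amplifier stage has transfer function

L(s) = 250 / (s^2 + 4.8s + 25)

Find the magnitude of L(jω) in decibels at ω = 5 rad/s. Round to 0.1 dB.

At s = jω = j5:
quadratic: (j5)² + 4.8·j5 + 25 = 0 + j24 → |·| ≈ 24, ∠ ≈ 90.00°
|L| = 250 / 24 ≈ 10.417
Gain = 20 log₁₀(10.417) ≈ 20.35 dB

20.4 dB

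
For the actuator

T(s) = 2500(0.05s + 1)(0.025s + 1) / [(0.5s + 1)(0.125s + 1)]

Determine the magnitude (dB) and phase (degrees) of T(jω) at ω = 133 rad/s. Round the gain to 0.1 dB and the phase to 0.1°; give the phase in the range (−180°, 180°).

At ω = 133 rad/s:
zero (1 + j133·0.05) = 1 + j6.65 → |·| ≈ 6.7248, ∠ ≈ 81.45°
zero (1 + j133·0.025) = 1 + j3.325 → |·| ≈ 3.4721, ∠ ≈ 73.26°
pole (1 + j133·0.5) = 1 + j66.5 → |·| ≈ 66.508, ∠ ≈ 89.14°
pole (1 + j133·0.125) = 1 + j16.625 → |·| ≈ 16.655, ∠ ≈ 86.56°
|T| = 2500 · 6.7248 · 3.4721 / (66.508 · 16.655) ≈ 52.698
Gain = 20 log₁₀(52.698) ≈ 34.44 dB
∠T = (81.45° + 73.26°) − (89.14° + 86.56°) = -20.99°

34.4 dB, -21.0°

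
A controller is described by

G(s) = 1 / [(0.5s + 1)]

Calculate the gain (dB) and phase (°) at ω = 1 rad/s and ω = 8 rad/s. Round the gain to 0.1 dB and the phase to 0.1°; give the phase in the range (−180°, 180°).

ω = 1: -1.0 dB, -26.6°; ω = 8: -12.3 dB, -76.0°

At ω = 1 rad/s:
pole (1 + j1·0.5) = 1 + j0.5 → |·| ≈ 1.118, ∠ ≈ 26.57°
|G| = 1 · 1 / (1.118) ≈ 0.89445
Gain = 20 log₁₀(0.89445) ≈ -0.97 dB
∠G = (0°) − (26.57°) = -26.57°

At ω = 8 rad/s:
pole (1 + j8·0.5) = 1 + j4 → |·| ≈ 4.1231, ∠ ≈ 75.96°
|G| = 1 · 1 / (4.1231) ≈ 0.24254
Gain = 20 log₁₀(0.24254) ≈ -12.30 dB
∠G = (0°) − (75.96°) = -75.96°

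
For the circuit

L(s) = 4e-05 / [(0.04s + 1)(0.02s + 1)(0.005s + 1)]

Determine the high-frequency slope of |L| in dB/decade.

Each pole contributes −20 dB/decade at high frequency; each zero contributes +20 dB/decade.
Net: 0 zero(s) − 3 pole(s) → -60 dB/decade.

-60 dB/decade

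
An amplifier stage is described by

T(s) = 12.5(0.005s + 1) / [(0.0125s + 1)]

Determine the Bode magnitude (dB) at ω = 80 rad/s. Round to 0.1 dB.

19.6 dB

At ω = 80 rad/s:
zero (1 + j80·0.005) = 1 + j0.4 → |·| ≈ 1.077, ∠ ≈ 21.80°
pole (1 + j80·0.0125) = 1 + j1 → |·| ≈ 1.4142, ∠ ≈ 45.00°
|T| = 12.5 · 1.077 / (1.4142) ≈ 9.5195
Gain = 20 log₁₀(9.5195) ≈ 19.57 dB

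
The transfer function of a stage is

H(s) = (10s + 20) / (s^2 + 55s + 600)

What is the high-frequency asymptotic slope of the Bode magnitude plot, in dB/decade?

-20 dB/decade

Each pole contributes −20 dB/decade at high frequency; each zero contributes +20 dB/decade.
Net: 1 zero(s) − 2 pole(s) → -20 dB/decade.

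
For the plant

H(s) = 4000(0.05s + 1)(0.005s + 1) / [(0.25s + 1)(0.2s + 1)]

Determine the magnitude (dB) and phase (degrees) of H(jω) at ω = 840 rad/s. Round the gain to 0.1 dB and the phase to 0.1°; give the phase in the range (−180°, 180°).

26.3 dB, -14.1°

At ω = 840 rad/s:
zero (1 + j840·0.05) = 1 + j42 → |·| ≈ 42.012, ∠ ≈ 88.64°
zero (1 + j840·0.005) = 1 + j4.2 → |·| ≈ 4.3174, ∠ ≈ 76.61°
pole (1 + j840·0.25) = 1 + j210 → |·| ≈ 210, ∠ ≈ 89.73°
pole (1 + j840·0.2) = 1 + j168 → |·| ≈ 168, ∠ ≈ 89.66°
|H| = 4000 · 42.012 · 4.3174 / (210 · 168) ≈ 20.565
Gain = 20 log₁₀(20.565) ≈ 26.26 dB
∠H = (88.64° + 76.61°) − (89.73° + 89.66°) = -14.14°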